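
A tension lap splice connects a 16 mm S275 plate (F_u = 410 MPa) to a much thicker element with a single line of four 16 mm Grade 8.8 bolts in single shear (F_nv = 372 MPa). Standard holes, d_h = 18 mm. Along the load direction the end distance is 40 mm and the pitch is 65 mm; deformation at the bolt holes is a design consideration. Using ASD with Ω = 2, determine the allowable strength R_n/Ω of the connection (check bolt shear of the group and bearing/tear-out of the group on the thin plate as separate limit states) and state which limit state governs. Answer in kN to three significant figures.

Bolt shear: A_b = π·16²/4 = 201.1 mm²; R_n = 372 × 201.1 × 4 × 1 / 1000 = 299.2 kN → 299.2 / 2 = 150 kN.
Bearing (1.2 l_c t F_u ≤ 2.4 d t F_u): upper limit = 2.4·16·16·410 / 1000 = 251.9 kN.
  Edge l_c = 40 − 18/2 = 31 → r_n = 244 kN; interior l_c = 65 − 18 = 47 → r_n = 251.9 kN.
  R_n,bearing = 1·244 + 3·251.9 = 999.7 kN → 999.7 / 2 = 500 kN.
Bolt shear governs: 150 kN.

150 kN (bolt shear governs)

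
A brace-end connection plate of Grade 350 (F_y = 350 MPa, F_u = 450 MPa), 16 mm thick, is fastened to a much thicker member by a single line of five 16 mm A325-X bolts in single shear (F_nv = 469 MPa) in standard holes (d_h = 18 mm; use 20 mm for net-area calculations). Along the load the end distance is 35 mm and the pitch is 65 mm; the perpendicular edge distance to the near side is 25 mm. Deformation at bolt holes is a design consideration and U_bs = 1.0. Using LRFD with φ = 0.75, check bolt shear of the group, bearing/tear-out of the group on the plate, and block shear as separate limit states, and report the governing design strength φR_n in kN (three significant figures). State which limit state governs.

Bolt shear: A_b = π·16²/4 = 201.1 mm²; R_n = 469 × 201.1 × 5 × 1 / 1000 = 471.5 kN → 0.75 × 471.5 = 354 kN.
Bearing: edge l_c = 26, r_n = 224.6 kN; interior l_c = 47, r_n = 276.5 kN; R_n = 224.6 + 4·276.5 = 1331 kN → 998 kN.
Block shear: A_gv = 4720, A_nv = 3280, A_nt = 240 mm²; R_n = min(0.6F_uA_nv, 0.6F_yA_gv) + U_bs·F_u·A_nt = 993.6 kN → 745 kN.
Bolt shear governs: 354 kN.

354 kN (bolt shear governs)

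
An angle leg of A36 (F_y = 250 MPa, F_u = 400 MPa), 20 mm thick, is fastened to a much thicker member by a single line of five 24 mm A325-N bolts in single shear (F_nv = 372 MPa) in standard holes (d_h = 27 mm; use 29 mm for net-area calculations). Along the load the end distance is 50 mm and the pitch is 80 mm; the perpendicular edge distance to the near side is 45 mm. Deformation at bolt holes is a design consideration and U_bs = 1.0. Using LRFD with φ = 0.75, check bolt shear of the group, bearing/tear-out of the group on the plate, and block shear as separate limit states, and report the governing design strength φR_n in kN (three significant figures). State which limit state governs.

Bolt shear: A_b = π·24²/4 = 452.4 mm²; R_n = 372 × 452.4 × 5 × 1 / 1000 = 841.4 kN → 0.75 × 841.4 = 631 kN.
Bearing: edge l_c = 36.5, r_n = 350.4 kN; interior l_c = 53, r_n = 460.8 kN; R_n = 350.4 + 4·460.8 = 2194 kN → 1650 kN.
Block shear: A_gv = 7400, A_nv = 4790, A_nt = 610 mm²; R_n = min(0.6F_uA_nv, 0.6F_yA_gv) + U_bs·F_u·A_nt = 1354 kN → 1020 kN.
Bolt shear governs: 631 kN.

631 kN (bolt shear governs)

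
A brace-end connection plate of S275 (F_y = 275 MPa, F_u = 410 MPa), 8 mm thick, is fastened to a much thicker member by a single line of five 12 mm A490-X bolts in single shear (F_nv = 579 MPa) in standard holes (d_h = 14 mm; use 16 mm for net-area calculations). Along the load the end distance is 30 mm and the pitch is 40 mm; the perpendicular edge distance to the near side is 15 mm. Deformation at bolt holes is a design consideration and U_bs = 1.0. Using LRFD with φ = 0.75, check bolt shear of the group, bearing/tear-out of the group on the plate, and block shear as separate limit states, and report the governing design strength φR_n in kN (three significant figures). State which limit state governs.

191 kN (block shear governs)

Bolt shear: A_b = π·12²/4 = 113.1 mm²; R_n = 579 × 113.1 × 5 × 1 / 1000 = 327.4 kN → 0.75 × 327.4 = 246 kN.
Bearing: edge l_c = 23, r_n = 90.53 kN; interior l_c = 26, r_n = 94.46 kN; R_n = 90.53 + 4·94.46 = 468.4 kN → 351 kN.
Block shear: A_gv = 1520, A_nv = 944, A_nt = 56 mm²; R_n = min(0.6F_uA_nv, 0.6F_yA_gv) + U_bs·F_u·A_nt = 255.2 kN → 191 kN.
Block shear governs: 191 kN.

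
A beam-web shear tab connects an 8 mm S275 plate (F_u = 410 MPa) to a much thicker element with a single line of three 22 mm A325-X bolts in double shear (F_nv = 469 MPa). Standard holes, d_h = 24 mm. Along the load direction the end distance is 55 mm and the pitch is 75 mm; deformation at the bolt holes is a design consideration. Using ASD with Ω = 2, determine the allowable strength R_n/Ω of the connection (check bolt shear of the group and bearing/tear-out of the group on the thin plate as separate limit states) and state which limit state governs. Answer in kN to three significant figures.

Bolt shear: A_b = π·22²/4 = 380.1 mm²; R_n = 469 × 380.1 × 3 × 2 / 1000 = 1070 kN → 1070 / 2 = 535 kN.
Bearing (1.2 l_c t F_u ≤ 2.4 d t F_u): upper limit = 2.4·22·8·410 / 1000 = 173.2 kN.
  Edge l_c = 55 − 24/2 = 43 → r_n = 169.2 kN; interior l_c = 75 − 24 = 51 → r_n = 173.2 kN.
  R_n,bearing = 1·169.2 + 2·173.2 = 515.6 kN → 515.6 / 2 = 258 kN.
Bearing governs: 258 kN.

258 kN (bearing governs)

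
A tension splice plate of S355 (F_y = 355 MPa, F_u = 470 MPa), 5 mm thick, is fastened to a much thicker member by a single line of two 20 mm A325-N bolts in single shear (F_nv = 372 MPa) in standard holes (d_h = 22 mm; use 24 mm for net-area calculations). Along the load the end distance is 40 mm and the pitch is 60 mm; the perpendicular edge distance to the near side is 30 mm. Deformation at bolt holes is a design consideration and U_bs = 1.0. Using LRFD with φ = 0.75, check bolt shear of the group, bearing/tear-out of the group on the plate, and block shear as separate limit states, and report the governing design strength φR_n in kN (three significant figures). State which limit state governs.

99.4 kN (block shear governs)

Bolt shear: A_b = π·20²/4 = 314.2 mm²; R_n = 372 × 314.2 × 2 × 1 / 1000 = 233.7 kN → 0.75 × 233.7 = 175 kN.
Bearing: edge l_c = 29, r_n = 81.78 kN; interior l_c = 38, r_n = 107.2 kN; R_n = 81.78 + 1·107.2 = 188.9 kN → 142 kN.
Block shear: A_gv = 500, A_nv = 320, A_nt = 90 mm²; R_n = min(0.6F_uA_nv, 0.6F_yA_gv) + U_bs·F_u·A_nt = 132.5 kN → 99.4 kN.
Block shear governs: 99.4 kN.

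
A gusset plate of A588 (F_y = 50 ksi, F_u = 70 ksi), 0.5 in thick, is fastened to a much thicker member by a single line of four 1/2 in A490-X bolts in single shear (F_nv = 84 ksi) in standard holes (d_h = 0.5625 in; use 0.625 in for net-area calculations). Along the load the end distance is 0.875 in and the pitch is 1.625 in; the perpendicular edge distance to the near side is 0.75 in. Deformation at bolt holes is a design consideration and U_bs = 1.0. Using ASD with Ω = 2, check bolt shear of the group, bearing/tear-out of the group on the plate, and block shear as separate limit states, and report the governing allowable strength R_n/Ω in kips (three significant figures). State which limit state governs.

Bolt shear: A_b = π·0.5²/4 = 0.1963 in²; R_n = 84 × 0.1963 × 4 × 1 = 65.97 kips → 65.97 / 2 = 33 kips.
Bearing: edge l_c = 0.5938, r_n = 24.94 kips; interior l_c = 1.062, r_n = 42 kips; R_n = 24.94 + 3·42 = 150.9 kips → 75.5 kips.
Block shear: A_gv = 2.875, A_nv = 1.781, A_nt = 0.2188 in²; R_n = min(0.6F_uA_nv, 0.6F_yA_gv) + U_bs·F_u·A_nt = 90.12 kips → 45.1 kips.
Bolt shear governs: 33 kips.

33 kips (bolt shear governs)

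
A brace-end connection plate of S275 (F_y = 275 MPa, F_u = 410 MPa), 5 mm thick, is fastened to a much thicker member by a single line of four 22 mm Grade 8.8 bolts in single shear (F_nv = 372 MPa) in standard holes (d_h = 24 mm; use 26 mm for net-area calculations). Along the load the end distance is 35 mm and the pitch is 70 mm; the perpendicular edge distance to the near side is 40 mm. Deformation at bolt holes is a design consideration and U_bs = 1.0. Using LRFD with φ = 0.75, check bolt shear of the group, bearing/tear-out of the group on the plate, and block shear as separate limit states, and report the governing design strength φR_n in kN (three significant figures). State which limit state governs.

Bolt shear: A_b = π·22²/4 = 380.1 mm²; R_n = 372 × 380.1 × 4 × 1 / 1000 = 565.6 kN → 0.75 × 565.6 = 424 kN.
Bearing: edge l_c = 23, r_n = 56.58 kN; interior l_c = 46, r_n = 108.2 kN; R_n = 56.58 + 3·108.2 = 381.3 kN → 286 kN.
Block shear: A_gv = 1225, A_nv = 770, A_nt = 135 mm²; R_n = min(0.6F_uA_nv, 0.6F_yA_gv) + U_bs·F_u·A_nt = 244.8 kN → 184 kN.
Block shear governs: 184 kN.

184 kN (block shear governs)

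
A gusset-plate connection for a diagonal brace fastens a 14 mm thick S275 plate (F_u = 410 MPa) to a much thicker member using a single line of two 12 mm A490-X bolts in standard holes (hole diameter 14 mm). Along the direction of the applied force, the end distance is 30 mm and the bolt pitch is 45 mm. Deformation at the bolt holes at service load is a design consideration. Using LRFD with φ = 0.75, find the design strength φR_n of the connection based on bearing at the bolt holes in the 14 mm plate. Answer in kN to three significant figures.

Per bolt r_n = 1.2 l_c t F_u ≤ 2.4 d t F_u; upper limit = 2.4 × 12 × 14 × 410 / 1000 = 165.3 kN.
Edge bolt: l_c = 30 − 14/2 = 23 mm → 1.2 × 23 × 14 × 410 / 1000 = 158.4 → r_n = 158.4 kN.
Interior bolts: l_c = 45 − 14 = 31 mm → 1.2 × 31 × 14 × 410 / 1000 = 213.5 → r_n = 165.3 kN.
R_n = 1 × 158.4 + 1 × 165.3 = 323.7 kN.
Design strength φR_n = 0.75 × 323.7 = 243 kN.

243 kN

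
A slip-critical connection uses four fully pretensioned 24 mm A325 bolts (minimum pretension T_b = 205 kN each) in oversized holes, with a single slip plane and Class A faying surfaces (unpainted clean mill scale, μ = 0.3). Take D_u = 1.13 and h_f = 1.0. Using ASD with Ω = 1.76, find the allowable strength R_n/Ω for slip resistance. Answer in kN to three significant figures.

158 kN

R_n = μ · D_u · h_f · T_b · n_s · n_b = 0.3 × 1.13 × 1.0 × 205 × 1 × 4 = 278 kN.
Allowable strength R_n/Ω = 278 / 1.76 = 158 kN.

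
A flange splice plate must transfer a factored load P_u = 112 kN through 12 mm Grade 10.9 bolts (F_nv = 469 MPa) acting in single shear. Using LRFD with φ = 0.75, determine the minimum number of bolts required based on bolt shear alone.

A_b = π·12²/4 = 113.1 mm².
Per-bolt design strength φR_n = 0.75 × 469 × 113.1 × 1 / 1000 = 39.78 kN.
n ≥ 112 / 39.78 = 2.815 → use 3 bolts.

3 bolts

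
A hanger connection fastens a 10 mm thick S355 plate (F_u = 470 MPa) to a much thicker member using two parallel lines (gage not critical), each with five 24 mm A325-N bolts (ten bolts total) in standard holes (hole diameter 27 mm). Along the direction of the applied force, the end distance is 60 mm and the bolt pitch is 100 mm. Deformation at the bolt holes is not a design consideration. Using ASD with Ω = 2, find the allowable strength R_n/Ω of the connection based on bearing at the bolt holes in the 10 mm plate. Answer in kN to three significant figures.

Per bolt r_n = 1.5 l_c t F_u ≤ 3.0 d t F_u; upper limit = 3.0 × 24 × 10 × 470 / 1000 = 338.4 kN.
Edge bolt: l_c = 60 − 27/2 = 46.5 mm → 1.5 × 46.5 × 10 × 470 / 1000 = 327.8 → r_n = 327.8 kN.
Interior bolts: l_c = 100 − 27 = 73 mm → 1.5 × 73 × 10 × 470 / 1000 = 514.6 → r_n = 338.4 kN.
R_n = 2 × 327.8 + 8 × 338.4 = 3363 kN.
Allowable strength R_n/Ω = 3363 / 2 = 1680 kN.

1680 kN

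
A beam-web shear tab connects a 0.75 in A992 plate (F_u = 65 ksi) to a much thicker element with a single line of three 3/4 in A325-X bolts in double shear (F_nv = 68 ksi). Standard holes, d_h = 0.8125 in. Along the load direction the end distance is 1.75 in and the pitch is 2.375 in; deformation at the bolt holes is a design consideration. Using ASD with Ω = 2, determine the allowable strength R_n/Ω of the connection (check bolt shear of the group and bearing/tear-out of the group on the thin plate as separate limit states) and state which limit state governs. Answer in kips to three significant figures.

Bolt shear: A_b = π·0.75²/4 = 0.4418 in²; R_n = 68 × 0.4418 × 3 × 2 = 180.2 kips → 180.2 / 2 = 90.1 kips.
Bearing (1.2 l_c t F_u ≤ 2.4 d t F_u): upper limit = 2.4·0.75·0.75·65 = 87.75 kips.
  Edge l_c = 1.75 − 0.8125/2 = 1.344 → r_n = 78.61 kips; interior l_c = 2.375 − 0.8125 = 1.562 → r_n = 87.75 kips.
  R_n,bearing = 1·78.61 + 2·87.75 = 254.1 kips → 254.1 / 2 = 127 kips.
Bolt shear governs: 90.1 kips.

90.1 kips (bolt shear governs)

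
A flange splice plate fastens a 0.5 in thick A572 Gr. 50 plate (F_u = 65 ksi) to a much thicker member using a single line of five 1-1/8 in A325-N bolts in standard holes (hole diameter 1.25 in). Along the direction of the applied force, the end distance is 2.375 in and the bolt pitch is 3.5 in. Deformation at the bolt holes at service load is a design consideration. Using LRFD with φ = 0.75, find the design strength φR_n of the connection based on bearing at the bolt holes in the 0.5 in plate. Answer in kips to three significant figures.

314 kips

Per bolt r_n = 1.2 l_c t F_u ≤ 2.4 d t F_u; upper limit = 2.4 × 1.125 × 0.5 × 65 = 87.75 kips.
Edge bolt: l_c = 2.375 − 1.25/2 = 1.75 in → 1.2 × 1.75 × 0.5 × 65 = 68.25 → r_n = 68.25 kips.
Interior bolts: l_c = 3.5 − 1.25 = 2.25 in → 1.2 × 2.25 × 0.5 × 65 = 87.75 → r_n = 87.75 kips.
R_n = 1 × 68.25 + 4 × 87.75 = 419.2 kips.
Design strength φR_n = 0.75 × 419.2 = 314 kips.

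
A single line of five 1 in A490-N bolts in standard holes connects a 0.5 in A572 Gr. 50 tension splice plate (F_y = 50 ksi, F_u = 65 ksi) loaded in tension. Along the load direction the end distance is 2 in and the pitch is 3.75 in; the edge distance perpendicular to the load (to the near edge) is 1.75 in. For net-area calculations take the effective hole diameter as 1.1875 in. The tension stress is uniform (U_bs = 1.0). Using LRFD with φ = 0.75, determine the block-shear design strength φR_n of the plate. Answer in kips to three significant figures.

199 kips

Shear plane L_v = 2 + 4·3.75 = 17 in; A_gv = 17 × 0.5 = 8.5 in².
A_nv = (17 − 4.5·1.1875) × 0.5 = 5.828 in².
A_nt = (1.75 − 0.5·1.1875) × 0.5 = 0.5781 in².
0.6 F_u A_nv = 227.3 kips; 0.6 F_y A_gv = 255 kips → shear rupture governs the shear term.
R_n = 227.3 + 1.0 × 65 × 0.5781 = 264.9 kips.
Design strength φR_n = 0.75 × 264.9 = 199 kips.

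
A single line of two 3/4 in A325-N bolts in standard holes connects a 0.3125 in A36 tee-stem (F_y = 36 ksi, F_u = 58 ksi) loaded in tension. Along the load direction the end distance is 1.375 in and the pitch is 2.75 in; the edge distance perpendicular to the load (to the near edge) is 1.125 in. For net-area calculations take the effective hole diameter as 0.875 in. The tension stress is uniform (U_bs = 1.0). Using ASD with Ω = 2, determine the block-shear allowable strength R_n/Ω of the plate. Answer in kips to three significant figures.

20.2 kips

Shear plane L_v = 1.375 + 1·2.75 = 4.125 in; A_gv = 4.125 × 0.3125 = 1.289 in².
A_nv = (4.125 − 1.5·0.875) × 0.3125 = 0.8789 in².
A_nt = (1.125 − 0.5·0.875) × 0.3125 = 0.2148 in².
0.6 F_u A_nv = 30.59 kips; 0.6 F_y A_gv = 27.84 kips → shear yielding governs the shear term.
R_n = 27.84 + 1.0 × 58 × 0.2148 = 40.3 kips.
Allowable strength R_n/Ω = 40.3 / 2 = 20.2 kips.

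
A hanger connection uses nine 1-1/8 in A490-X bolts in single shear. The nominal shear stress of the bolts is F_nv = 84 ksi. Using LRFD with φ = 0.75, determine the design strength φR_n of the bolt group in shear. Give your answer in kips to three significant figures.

A_b = π × 1.125² / 4 = 0.994 in².
R_n = F_nv · A_b · n · n_s = 84 × 0.994 × 9 × 1 = 751.5 kips.
Design strength φR_n = 0.75 × 751.5 = 564 kips.

564 kips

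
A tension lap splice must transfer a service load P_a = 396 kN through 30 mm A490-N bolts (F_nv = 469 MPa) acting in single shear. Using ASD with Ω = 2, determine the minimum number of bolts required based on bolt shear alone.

3 bolts

A_b = π·30²/4 = 706.9 mm².
Per-bolt allowable strength R_n/Ω = 469 × 706.9 × 1 / 1000 / 2 = 165.8 kN.
n ≥ 396 / 165.8 = 2.389 → use 3 bolts.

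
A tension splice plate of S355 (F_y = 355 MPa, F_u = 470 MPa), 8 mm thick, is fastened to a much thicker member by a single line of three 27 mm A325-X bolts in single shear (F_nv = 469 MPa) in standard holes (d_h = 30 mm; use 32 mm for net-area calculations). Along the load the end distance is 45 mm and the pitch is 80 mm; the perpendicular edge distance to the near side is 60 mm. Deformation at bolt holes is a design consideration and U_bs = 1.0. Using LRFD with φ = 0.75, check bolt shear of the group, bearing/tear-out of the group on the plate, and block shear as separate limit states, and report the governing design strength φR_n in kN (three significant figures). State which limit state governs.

Bolt shear: A_b = π·27²/4 = 572.6 mm²; R_n = 469 × 572.6 × 3 × 1 / 1000 = 805.6 kN → 0.75 × 805.6 = 604 kN.
Bearing: edge l_c = 30, r_n = 135.4 kN; interior l_c = 50, r_n = 225.6 kN; R_n = 135.4 + 2·225.6 = 586.6 kN → 440 kN.
Block shear: A_gv = 1640, A_nv = 1000, A_nt = 352 mm²; R_n = min(0.6F_uA_nv, 0.6F_yA_gv) + U_bs·F_u·A_nt = 447.4 kN → 336 kN.
Block shear governs: 336 kN.

336 kN (block shear governs)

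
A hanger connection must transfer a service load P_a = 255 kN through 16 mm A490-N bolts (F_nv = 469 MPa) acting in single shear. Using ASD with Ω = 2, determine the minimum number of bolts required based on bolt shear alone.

6 bolts

A_b = π·16²/4 = 201.1 mm².
Per-bolt allowable strength R_n/Ω = 469 × 201.1 × 1 / 1000 / 2 = 47.15 kN.
n ≥ 255 / 47.15 = 5.408 → use 6 bolts.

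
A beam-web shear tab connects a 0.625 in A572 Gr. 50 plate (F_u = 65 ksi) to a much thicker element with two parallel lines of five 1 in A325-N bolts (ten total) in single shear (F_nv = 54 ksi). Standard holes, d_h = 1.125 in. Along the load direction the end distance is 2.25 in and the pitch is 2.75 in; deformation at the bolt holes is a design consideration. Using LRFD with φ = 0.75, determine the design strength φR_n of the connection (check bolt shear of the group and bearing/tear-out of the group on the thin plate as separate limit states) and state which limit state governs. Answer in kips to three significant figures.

318 kips (bolt shear governs)

Bolt shear: A_b = π·1²/4 = 0.7854 in²; R_n = 54 × 0.7854 × 10 × 1 = 424.1 kips → 0.75 × 424.1 = 318 kips.
Bearing (1.2 l_c t F_u ≤ 2.4 d t F_u): upper limit = 2.4·1·0.625·65 = 97.5 kips.
  Edge l_c = 2.25 − 1.125/2 = 1.688 → r_n = 82.27 kips; interior l_c = 2.75 − 1.125 = 1.625 → r_n = 79.22 kips.
  R_n,bearing = 2·82.27 + 8·79.22 = 798.3 kips → 0.75 × 798.3 = 599 kips.
Bolt shear governs: 318 kips.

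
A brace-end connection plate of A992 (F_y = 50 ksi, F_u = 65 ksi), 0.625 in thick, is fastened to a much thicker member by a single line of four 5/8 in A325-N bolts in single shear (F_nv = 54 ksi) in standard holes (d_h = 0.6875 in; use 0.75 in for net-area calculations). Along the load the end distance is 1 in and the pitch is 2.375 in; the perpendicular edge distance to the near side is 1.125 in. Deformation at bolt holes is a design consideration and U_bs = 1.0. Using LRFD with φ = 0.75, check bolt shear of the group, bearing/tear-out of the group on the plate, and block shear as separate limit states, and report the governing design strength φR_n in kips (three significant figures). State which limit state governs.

49.7 kips (bolt shear governs)

Bolt shear: A_b = π·0.625²/4 = 0.3068 in²; R_n = 54 × 0.3068 × 4 × 1 = 66.27 kips → 0.75 × 66.27 = 49.7 kips.
Bearing: edge l_c = 0.6562, r_n = 31.99 kips; interior l_c = 1.688, r_n = 60.94 kips; R_n = 31.99 + 3·60.94 = 214.8 kips → 161 kips.
Block shear: A_gv = 5.078, A_nv = 3.438, A_nt = 0.4688 in²; R_n = min(0.6F_uA_nv, 0.6F_yA_gv) + U_bs·F_u·A_nt = 164.5 kips → 123 kips.
Bolt shear governs: 49.7 kips.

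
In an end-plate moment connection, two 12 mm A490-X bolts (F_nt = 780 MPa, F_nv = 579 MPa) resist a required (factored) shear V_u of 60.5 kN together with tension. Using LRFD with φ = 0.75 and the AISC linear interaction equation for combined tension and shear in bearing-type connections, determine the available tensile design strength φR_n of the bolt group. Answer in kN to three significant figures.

A_b = π·12²/4 = 113.1 mm²; f_rv = 60.5 × 1000 / (2 × 113.1) = 267.5 MPa.
F'_nt = 1.3 F_nt − (F_nt / φF_nv) f_rv = 1.3·780 − (780/(0.75·579))·267.5 = 533.6 MPa, capped at F_nt → F'_nt = 533.6 MPa.
R_n = F'_nt · A_b · n = 533.6 × 113.1 × 2 / 1000 = 120.7 kN.
Design strength φR_n = 0.75 × 120.7 = 90.5 kN.

90.5 kN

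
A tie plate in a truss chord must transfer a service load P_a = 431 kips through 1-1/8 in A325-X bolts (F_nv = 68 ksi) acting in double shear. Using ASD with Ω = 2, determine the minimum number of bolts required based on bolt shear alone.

A_b = π·1.125²/4 = 0.994 in².
Per-bolt allowable strength R_n/Ω = 68 × 0.994 × 2 / 2 = 67.59 kips.
n ≥ 431 / 67.59 = 6.376 → use 7 bolts.

7 bolts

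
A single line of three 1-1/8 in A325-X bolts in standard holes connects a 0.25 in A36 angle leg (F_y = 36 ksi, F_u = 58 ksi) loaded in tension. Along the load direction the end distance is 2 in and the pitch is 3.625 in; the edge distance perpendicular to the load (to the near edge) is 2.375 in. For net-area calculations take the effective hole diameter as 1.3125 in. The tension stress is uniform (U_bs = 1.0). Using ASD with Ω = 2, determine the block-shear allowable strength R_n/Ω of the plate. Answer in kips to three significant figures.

Shear plane L_v = 2 + 2·3.625 = 9.25 in; A_gv = 9.25 × 0.25 = 2.312 in².
A_nv = (9.25 − 2.5·1.3125) × 0.25 = 1.492 in².
A_nt = (2.375 − 0.5·1.3125) × 0.25 = 0.4297 in².
0.6 F_u A_nv = 51.93 kips; 0.6 F_y A_gv = 49.95 kips → shear yielding governs the shear term.
R_n = 49.95 + 1.0 × 58 × 0.4297 = 74.87 kips.
Allowable strength R_n/Ω = 74.87 / 2 = 37.4 kips.

37.4 kips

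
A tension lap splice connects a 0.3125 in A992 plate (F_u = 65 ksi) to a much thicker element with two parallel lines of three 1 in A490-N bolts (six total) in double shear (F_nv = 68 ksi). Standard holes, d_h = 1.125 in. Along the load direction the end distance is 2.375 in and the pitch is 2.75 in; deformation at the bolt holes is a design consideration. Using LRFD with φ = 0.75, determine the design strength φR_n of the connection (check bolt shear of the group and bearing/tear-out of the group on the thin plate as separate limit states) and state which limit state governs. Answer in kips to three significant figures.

185 kips (bearing governs)

Bolt shear: A_b = π·1²/4 = 0.7854 in²; R_n = 68 × 0.7854 × 6 × 2 = 640.9 kips → 0.75 × 640.9 = 481 kips.
Bearing (1.2 l_c t F_u ≤ 2.4 d t F_u): upper limit = 2.4·1·0.3125·65 = 48.75 kips.
  Edge l_c = 2.375 − 1.125/2 = 1.812 → r_n = 44.18 kips; interior l_c = 2.75 − 1.125 = 1.625 → r_n = 39.61 kips.
  R_n,bearing = 2·44.18 + 4·39.61 = 246.8 kips → 0.75 × 246.8 = 185 kips.
Bearing governs: 185 kips.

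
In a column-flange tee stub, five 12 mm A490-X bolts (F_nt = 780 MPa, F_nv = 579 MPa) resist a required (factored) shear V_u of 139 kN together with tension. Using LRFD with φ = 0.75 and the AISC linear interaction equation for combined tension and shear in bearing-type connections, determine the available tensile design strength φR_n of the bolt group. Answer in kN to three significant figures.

243 kN

A_b = π·12²/4 = 113.1 mm²; f_rv = 139 × 1000 / (5 × 113.1) = 245.8 MPa.
F'_nt = 1.3 F_nt − (F_nt / φF_nv) f_rv = 1.3·780 − (780/(0.75·579))·245.8 = 572.5 MPa, capped at F_nt → F'_nt = 572.5 MPa.
R_n = F'_nt · A_b · n = 572.5 × 113.1 × 5 / 1000 = 323.7 kN.
Design strength φR_n = 0.75 × 323.7 = 243 kN.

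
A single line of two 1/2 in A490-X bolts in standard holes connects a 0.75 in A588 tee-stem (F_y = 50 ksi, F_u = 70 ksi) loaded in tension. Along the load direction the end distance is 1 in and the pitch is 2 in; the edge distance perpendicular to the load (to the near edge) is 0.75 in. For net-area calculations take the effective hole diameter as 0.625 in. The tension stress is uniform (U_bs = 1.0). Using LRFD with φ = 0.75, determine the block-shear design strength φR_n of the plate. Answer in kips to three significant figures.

66 kips

Shear plane L_v = 1 + 1·2 = 3 in; A_gv = 3 × 0.75 = 2.25 in².
A_nv = (3 − 1.5·0.625) × 0.75 = 1.547 in².
A_nt = (0.75 − 0.5·0.625) × 0.75 = 0.3281 in².
0.6 F_u A_nv = 64.97 kips; 0.6 F_y A_gv = 67.5 kips → shear rupture governs the shear term.
R_n = 64.97 + 1.0 × 70 × 0.3281 = 87.94 kips.
Design strength φR_n = 0.75 × 87.94 = 66 kips.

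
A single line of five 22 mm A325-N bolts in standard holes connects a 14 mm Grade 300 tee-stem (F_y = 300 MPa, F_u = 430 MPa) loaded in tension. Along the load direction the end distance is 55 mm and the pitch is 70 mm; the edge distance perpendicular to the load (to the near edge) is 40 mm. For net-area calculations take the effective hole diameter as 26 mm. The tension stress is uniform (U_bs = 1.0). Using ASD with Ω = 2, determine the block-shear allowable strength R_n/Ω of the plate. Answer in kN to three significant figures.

Shear plane L_v = 55 + 4·70 = 335 mm; A_gv = 335 × 14 = 4690 mm².
A_nv = (335 − 4.5·26) × 14 = 3052 mm².
A_nt = (40 − 0.5·26) × 14 = 378 mm².
0.6 F_u A_nv = 787.4 kN; 0.6 F_y A_gv = 844.2 kN → shear rupture governs the shear term.
R_n = 787.4 + 1.0 × 430 × 378 / 1000 = 950 kN.
Allowable strength R_n/Ω = 950 / 2 = 475 kN.

475 kN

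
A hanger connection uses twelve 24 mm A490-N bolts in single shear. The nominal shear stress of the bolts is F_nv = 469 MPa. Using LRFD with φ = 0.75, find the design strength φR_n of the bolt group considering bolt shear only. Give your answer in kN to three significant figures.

1910 kN

A_b = π × 24² / 4 = 452.4 mm².
R_n = F_nv · A_b · n · n_s = 469 × 452.4 × 12 × 1 / 1000 = 2546 kN.
Design strength φR_n = 0.75 × 2546 = 1910 kN.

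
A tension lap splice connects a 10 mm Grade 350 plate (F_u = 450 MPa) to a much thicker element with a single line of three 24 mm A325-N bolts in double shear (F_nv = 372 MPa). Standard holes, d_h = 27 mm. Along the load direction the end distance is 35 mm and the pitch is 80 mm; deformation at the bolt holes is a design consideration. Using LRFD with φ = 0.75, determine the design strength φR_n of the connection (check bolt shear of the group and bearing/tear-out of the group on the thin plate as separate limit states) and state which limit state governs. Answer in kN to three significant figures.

476 kN (bearing governs)

Bolt shear: A_b = π·24²/4 = 452.4 mm²; R_n = 372 × 452.4 × 3 × 2 / 1000 = 1010 kN → 0.75 × 1010 = 757 kN.
Bearing (1.2 l_c t F_u ≤ 2.4 d t F_u): upper limit = 2.4·24·10·450 / 1000 = 259.2 kN.
  Edge l_c = 35 − 27/2 = 21.5 → r_n = 116.1 kN; interior l_c = 80 − 27 = 53 → r_n = 259.2 kN.
  R_n,bearing = 1·116.1 + 2·259.2 = 634.5 kN → 0.75 × 634.5 = 476 kN.
Bearing governs: 476 kN.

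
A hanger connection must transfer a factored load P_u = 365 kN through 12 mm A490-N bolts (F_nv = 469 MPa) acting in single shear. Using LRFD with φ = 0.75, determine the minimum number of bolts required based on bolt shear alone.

10 bolts

A_b = π·12²/4 = 113.1 mm².
Per-bolt design strength φR_n = 0.75 × 469 × 113.1 × 1 / 1000 = 39.78 kN.
n ≥ 365 / 39.78 = 9.175 → use 10 bolts.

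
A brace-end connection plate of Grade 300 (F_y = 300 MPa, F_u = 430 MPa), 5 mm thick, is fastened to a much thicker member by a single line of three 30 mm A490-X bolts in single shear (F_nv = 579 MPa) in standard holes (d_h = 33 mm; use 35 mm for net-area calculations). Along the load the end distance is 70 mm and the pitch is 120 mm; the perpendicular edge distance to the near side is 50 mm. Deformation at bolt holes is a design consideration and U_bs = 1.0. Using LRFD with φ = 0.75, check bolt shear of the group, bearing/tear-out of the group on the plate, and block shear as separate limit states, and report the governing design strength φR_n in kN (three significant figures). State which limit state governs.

262 kN (block shear governs)

Bolt shear: A_b = π·30²/4 = 706.9 mm²; R_n = 579 × 706.9 × 3 × 1 / 1000 = 1228 kN → 0.75 × 1228 = 921 kN.
Bearing: edge l_c = 53.5, r_n = 138 kN; interior l_c = 87, r_n = 154.8 kN; R_n = 138 + 2·154.8 = 447.6 kN → 336 kN.
Block shear: A_gv = 1550, A_nv = 1112, A_nt = 162.5 mm²; R_n = min(0.6F_uA_nv, 0.6F_yA_gv) + U_bs·F_u·A_nt = 348.9 kN → 262 kN.
Block shear governs: 262 kN.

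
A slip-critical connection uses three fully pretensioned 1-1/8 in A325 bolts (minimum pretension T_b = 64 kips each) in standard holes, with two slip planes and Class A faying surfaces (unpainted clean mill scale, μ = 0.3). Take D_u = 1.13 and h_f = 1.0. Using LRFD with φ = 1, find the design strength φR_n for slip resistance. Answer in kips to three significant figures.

R_n = μ · D_u · h_f · T_b · n_s · n_b = 0.3 × 1.13 × 1.0 × 64 × 2 × 3 = 130.2 kips.
Design strength φR_n = 1 × 130.2 = 130 kips.

130 kips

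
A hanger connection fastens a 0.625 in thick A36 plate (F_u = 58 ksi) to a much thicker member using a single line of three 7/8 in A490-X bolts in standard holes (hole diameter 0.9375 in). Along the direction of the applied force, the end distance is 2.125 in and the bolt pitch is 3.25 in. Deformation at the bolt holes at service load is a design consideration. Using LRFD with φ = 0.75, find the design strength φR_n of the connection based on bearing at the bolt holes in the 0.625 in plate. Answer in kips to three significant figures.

168 kips

Per bolt r_n = 1.2 l_c t F_u ≤ 2.4 d t F_u; upper limit = 2.4 × 0.875 × 0.625 × 58 = 76.12 kips.
Edge bolt: l_c = 2.125 − 0.9375/2 = 1.656 in → 1.2 × 1.656 × 0.625 × 58 = 72.05 → r_n = 72.05 kips.
Interior bolts: l_c = 3.25 − 0.9375 = 2.312 in → 1.2 × 2.312 × 0.625 × 58 = 100.6 → r_n = 76.12 kips.
R_n = 1 × 72.05 + 2 × 76.12 = 224.3 kips.
Design strength φR_n = 0.75 × 224.3 = 168 kips.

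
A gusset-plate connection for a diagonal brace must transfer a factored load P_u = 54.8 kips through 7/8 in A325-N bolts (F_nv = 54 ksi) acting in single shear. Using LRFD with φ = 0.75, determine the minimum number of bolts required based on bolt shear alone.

A_b = π·0.875²/4 = 0.6013 in².
Per-bolt design strength φR_n = 0.75 × 54 × 0.6013 × 1 = 24.35 kips.
n ≥ 54.8 / 24.35 = 2.25 → use 3 bolts.

3 bolts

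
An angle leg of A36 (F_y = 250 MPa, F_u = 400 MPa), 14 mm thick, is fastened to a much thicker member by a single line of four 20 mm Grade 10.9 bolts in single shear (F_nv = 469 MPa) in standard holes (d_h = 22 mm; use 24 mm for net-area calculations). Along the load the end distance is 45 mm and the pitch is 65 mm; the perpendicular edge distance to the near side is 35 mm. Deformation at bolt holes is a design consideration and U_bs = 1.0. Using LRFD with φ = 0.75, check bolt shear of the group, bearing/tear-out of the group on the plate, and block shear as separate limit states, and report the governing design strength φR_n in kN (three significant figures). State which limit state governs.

Bolt shear: A_b = π·20²/4 = 314.2 mm²; R_n = 469 × 314.2 × 4 × 1 / 1000 = 589.4 kN → 0.75 × 589.4 = 442 kN.
Bearing: edge l_c = 34, r_n = 228.5 kN; interior l_c = 43, r_n = 268.8 kN; R_n = 228.5 + 3·268.8 = 1035 kN → 776 kN.
Block shear: A_gv = 3360, A_nv = 2184, A_nt = 322 mm²; R_n = min(0.6F_uA_nv, 0.6F_yA_gv) + U_bs·F_u·A_nt = 632.8 kN → 475 kN.
Bolt shear governs: 442 kN.

442 kN (bolt shear governs)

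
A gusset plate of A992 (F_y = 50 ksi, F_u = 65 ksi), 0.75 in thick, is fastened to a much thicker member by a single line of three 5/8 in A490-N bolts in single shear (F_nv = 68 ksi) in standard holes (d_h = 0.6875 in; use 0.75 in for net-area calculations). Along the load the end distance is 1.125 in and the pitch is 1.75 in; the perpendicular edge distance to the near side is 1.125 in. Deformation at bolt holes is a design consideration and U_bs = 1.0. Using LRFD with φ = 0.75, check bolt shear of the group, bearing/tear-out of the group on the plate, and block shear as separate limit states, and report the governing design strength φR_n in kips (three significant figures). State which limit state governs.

46.9 kips (bolt shear governs)

Bolt shear: A_b = π·0.625²/4 = 0.3068 in²; R_n = 68 × 0.3068 × 3 × 1 = 62.59 kips → 0.75 × 62.59 = 46.9 kips.
Bearing: edge l_c = 0.7812, r_n = 45.7 kips; interior l_c = 1.062, r_n = 62.16 kips; R_n = 45.7 + 2·62.16 = 170 kips → 128 kips.
Block shear: A_gv = 3.469, A_nv = 2.062, A_nt = 0.5625 in²; R_n = min(0.6F_uA_nv, 0.6F_yA_gv) + U_bs·F_u·A_nt = 117 kips → 87.8 kips.
Bolt shear governs: 46.9 kips.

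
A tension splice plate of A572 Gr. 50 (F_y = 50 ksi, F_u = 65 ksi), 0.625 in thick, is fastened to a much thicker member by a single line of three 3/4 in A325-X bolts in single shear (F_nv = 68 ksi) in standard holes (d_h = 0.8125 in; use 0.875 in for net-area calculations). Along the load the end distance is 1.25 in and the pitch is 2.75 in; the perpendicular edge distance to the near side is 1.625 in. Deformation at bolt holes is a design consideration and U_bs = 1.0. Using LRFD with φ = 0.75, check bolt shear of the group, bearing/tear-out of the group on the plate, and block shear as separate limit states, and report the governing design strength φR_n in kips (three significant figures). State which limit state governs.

67.6 kips (bolt shear governs)

Bolt shear: A_b = π·0.75²/4 = 0.4418 in²; R_n = 68 × 0.4418 × 3 × 1 = 90.12 kips → 0.75 × 90.12 = 67.6 kips.
Bearing: edge l_c = 0.8438, r_n = 41.13 kips; interior l_c = 1.938, r_n = 73.12 kips; R_n = 41.13 + 2·73.12 = 187.4 kips → 141 kips.
Block shear: A_gv = 4.219, A_nv = 2.852, A_nt = 0.7422 in²; R_n = min(0.6F_uA_nv, 0.6F_yA_gv) + U_bs·F_u·A_nt = 159.5 kips → 120 kips.
Bolt shear governs: 67.6 kips.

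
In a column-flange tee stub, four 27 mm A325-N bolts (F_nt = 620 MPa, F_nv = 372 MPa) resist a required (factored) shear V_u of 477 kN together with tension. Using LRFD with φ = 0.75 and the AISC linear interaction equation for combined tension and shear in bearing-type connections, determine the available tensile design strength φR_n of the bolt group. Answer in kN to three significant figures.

A_b = π·27²/4 = 572.6 mm²; f_rv = 477 × 1000 / (4 × 572.6) = 208.3 MPa.
F'_nt = 1.3 F_nt − (F_nt / φF_nv) f_rv = 1.3·620 − (620/(0.75·372))·208.3 = 343.2 MPa, capped at F_nt → F'_nt = 343.2 MPa.
R_n = F'_nt · A_b · n = 343.2 × 572.6 × 4 / 1000 = 785.9 kN.
Design strength φR_n = 0.75 × 785.9 = 589 kN.

589 kN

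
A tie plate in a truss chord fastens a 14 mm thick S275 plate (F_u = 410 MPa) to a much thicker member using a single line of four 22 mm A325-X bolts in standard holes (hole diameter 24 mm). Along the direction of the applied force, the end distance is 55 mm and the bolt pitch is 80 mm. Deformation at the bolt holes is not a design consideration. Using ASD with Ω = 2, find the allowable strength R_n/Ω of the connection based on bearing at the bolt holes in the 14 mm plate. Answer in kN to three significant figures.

753 kN

Per bolt r_n = 1.5 l_c t F_u ≤ 3.0 d t F_u; upper limit = 3.0 × 22 × 14 × 410 / 1000 = 378.8 kN.
Edge bolt: l_c = 55 − 24/2 = 43 mm → 1.5 × 43 × 14 × 410 / 1000 = 370.2 → r_n = 370.2 kN.
Interior bolts: l_c = 80 − 24 = 56 mm → 1.5 × 56 × 14 × 410 / 1000 = 482.2 → r_n = 378.8 kN.
R_n = 1 × 370.2 + 3 × 378.8 = 1507 kN.
Allowable strength R_n/Ω = 1507 / 2 = 753 kN.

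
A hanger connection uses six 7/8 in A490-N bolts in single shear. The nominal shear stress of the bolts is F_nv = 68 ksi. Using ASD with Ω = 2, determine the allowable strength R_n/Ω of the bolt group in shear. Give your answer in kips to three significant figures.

123 kips

A_b = π × 0.875² / 4 = 0.6013 in².
R_n = F_nv · A_b · n · n_s = 68 × 0.6013 × 6 × 1 = 245.3 kips.
Allowable strength R_n/Ω = 245.3 / 2 = 123 kips.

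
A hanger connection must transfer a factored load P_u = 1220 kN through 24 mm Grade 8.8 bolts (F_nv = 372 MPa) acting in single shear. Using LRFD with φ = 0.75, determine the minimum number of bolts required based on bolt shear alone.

A_b = π·24²/4 = 452.4 mm².
Per-bolt design strength φR_n = 0.75 × 372 × 452.4 × 1 / 1000 = 126.2 kN.
n ≥ 1220 / 126.2 = 9.666 → use 10 bolts.

10 bolts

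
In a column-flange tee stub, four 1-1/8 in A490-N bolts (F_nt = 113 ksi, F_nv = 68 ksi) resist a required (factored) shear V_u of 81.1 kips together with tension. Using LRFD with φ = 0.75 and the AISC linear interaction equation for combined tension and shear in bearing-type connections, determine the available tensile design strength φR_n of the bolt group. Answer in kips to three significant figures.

303 kips

A_b = π·1.125²/4 = 0.994 in²; f_rv = 81.1 / (4 × 0.994) = 20.4 ksi.
F'_nt = 1.3 F_nt − (F_nt / φF_nv) f_rv = 1.3·113 − (113/(0.75·68))·20.4 = 101.7 ksi, capped at F_nt → F'_nt = 101.7 ksi.
R_n = F'_nt · A_b · n = 101.7 × 0.994 × 4 = 404.4 kips.
Design strength φR_n = 0.75 × 404.4 = 303 kips.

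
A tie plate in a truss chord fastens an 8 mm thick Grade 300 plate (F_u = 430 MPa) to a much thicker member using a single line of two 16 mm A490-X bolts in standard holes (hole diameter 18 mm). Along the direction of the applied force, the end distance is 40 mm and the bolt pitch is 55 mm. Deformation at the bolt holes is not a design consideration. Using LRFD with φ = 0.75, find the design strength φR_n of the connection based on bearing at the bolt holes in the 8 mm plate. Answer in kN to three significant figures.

244 kN

Per bolt r_n = 1.5 l_c t F_u ≤ 3.0 d t F_u; upper limit = 3.0 × 16 × 8 × 430 / 1000 = 165.1 kN.
Edge bolt: l_c = 40 − 18/2 = 31 mm → 1.5 × 31 × 8 × 430 / 1000 = 160 → r_n = 160 kN.
Interior bolts: l_c = 55 − 18 = 37 mm → 1.5 × 37 × 8 × 430 / 1000 = 190.9 → r_n = 165.1 kN.
R_n = 1 × 160 + 1 × 165.1 = 325.1 kN.
Design strength φR_n = 0.75 × 325.1 = 244 kN.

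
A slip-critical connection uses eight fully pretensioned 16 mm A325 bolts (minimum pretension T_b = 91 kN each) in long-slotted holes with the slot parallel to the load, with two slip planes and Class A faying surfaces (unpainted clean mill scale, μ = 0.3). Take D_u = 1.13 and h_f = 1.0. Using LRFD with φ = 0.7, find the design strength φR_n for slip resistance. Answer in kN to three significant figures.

346 kN

R_n = μ · D_u · h_f · T_b · n_s · n_b = 0.3 × 1.13 × 1.0 × 91 × 2 × 8 = 493.6 kN.
Design strength φR_n = 0.7 × 493.6 = 346 kN.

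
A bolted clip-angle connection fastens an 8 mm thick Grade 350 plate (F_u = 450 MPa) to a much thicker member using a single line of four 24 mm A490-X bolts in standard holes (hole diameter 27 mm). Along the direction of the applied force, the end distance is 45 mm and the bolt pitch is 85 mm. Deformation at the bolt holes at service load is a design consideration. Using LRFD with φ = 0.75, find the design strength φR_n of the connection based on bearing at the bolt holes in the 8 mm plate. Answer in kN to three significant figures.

569 kN

Per bolt r_n = 1.2 l_c t F_u ≤ 2.4 d t F_u; upper limit = 2.4 × 24 × 8 × 450 / 1000 = 207.4 kN.
Edge bolt: l_c = 45 − 27/2 = 31.5 mm → 1.2 × 31.5 × 8 × 450 / 1000 = 136.1 → r_n = 136.1 kN.
Interior bolts: l_c = 85 − 27 = 58 mm → 1.2 × 58 × 8 × 450 / 1000 = 250.6 → r_n = 207.4 kN.
R_n = 1 × 136.1 + 3 × 207.4 = 758.2 kN.
Design strength φR_n = 0.75 × 758.2 = 569 kN.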